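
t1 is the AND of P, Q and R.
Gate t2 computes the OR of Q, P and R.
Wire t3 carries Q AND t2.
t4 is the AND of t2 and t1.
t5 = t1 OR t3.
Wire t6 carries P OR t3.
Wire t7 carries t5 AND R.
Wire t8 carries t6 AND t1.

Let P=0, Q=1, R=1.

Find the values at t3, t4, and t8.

t1 = P AND Q AND R = 0 AND 1 AND 1 = 0
t2 = Q OR P OR R = 1 OR 0 OR 1 = 1
t3 = Q AND t2 = 1 AND 1 = 1
t4 = t2 AND t1 = 1 AND 0 = 0
t6 = P OR t3 = 0 OR 1 = 1
t8 = t6 AND t1 = 1 AND 0 = 0

t3 = 1, t4 = 0, t8 = 0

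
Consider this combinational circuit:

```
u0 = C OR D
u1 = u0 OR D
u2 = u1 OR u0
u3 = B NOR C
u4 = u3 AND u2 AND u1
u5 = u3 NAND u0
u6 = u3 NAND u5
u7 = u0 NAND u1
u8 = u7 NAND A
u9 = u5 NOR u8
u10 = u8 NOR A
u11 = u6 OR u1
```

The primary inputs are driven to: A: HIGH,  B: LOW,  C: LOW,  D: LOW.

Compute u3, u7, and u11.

u0 = C OR D = LOW OR LOW = LOW
u1 = u0 OR D = LOW OR LOW = LOW
u3 = B NOR C = LOW NOR LOW = HIGH
u5 = u3 NAND u0 = HIGH NAND LOW = HIGH
u6 = u3 NAND u5 = HIGH NAND HIGH = LOW
u7 = u0 NAND u1 = LOW NAND LOW = HIGH
u11 = u6 OR u1 = LOW OR LOW = LOW

u3 = HIGH, u7 = HIGH, u11 = LOW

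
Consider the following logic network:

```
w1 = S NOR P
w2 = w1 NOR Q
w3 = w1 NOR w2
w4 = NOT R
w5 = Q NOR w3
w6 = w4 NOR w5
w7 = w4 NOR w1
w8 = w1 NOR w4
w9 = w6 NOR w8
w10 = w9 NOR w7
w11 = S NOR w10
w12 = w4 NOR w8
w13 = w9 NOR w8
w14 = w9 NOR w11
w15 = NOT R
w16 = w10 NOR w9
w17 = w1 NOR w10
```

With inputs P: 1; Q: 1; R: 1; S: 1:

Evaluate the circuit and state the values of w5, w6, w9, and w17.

w5 = 0, w6 = 1, w9 = 0, w17 = 1

w1 = S NOR P = 1 NOR 1 = 0
w2 = w1 NOR Q = 0 NOR 1 = 0
w3 = w1 NOR w2 = 0 NOR 0 = 1
w4 = NOT R = NOT 1 = 0
w5 = Q NOR w3 = 1 NOR 1 = 0
w6 = w4 NOR w5 = 0 NOR 0 = 1
w7 = w4 NOR w1 = 0 NOR 0 = 1
w8 = w1 NOR w4 = 0 NOR 0 = 1
w9 = w6 NOR w8 = 1 NOR 1 = 0
w10 = w9 NOR w7 = 0 NOR 1 = 0
w17 = w1 NOR w10 = 0 NOR 0 = 1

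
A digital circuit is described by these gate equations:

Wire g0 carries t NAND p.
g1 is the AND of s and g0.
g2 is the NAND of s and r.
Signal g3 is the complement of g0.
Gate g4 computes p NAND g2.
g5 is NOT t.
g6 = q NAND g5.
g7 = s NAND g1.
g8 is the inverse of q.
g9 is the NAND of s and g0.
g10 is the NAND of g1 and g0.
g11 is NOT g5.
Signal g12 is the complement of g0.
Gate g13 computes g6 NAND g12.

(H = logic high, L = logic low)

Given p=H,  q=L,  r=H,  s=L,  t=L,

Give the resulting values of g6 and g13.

g6 = H; g13 = H

g0 = t NAND p = L NAND H = H
g5 = NOT t = NOT L = H
g6 = q NAND g5 = L NAND H = H
g12 = NOT g0 = NOT H = L
g13 = g6 NAND g12 = H NAND L = H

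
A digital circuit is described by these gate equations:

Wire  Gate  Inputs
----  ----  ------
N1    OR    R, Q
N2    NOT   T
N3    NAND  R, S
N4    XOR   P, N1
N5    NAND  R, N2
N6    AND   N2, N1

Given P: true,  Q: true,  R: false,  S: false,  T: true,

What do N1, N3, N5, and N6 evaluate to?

N1 = R OR Q = false OR true = true
N2 = NOT T = NOT true = false
N3 = R NAND S = false NAND false = true
N5 = R NAND N2 = false NAND false = true
N6 = N2 AND N1 = false AND true = false

N1 = true, N3 = true, N5 = true, N6 = false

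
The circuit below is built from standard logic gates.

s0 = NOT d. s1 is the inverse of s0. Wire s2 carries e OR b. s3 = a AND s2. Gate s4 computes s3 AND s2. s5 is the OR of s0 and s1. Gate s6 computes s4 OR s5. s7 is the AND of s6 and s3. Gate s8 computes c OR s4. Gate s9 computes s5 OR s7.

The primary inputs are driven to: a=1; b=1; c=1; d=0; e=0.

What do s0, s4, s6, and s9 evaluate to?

s0 = NOT d = NOT 0 = 1
s1 = NOT s0 = NOT 1 = 0
s2 = e OR b = 0 OR 1 = 1
s3 = a AND s2 = 1 AND 1 = 1
s4 = s3 AND s2 = 1 AND 1 = 1
s5 = s0 OR s1 = 1 OR 0 = 1
s6 = s4 OR s5 = 1 OR 1 = 1
s7 = s6 AND s3 = 1 AND 1 = 1
s9 = s5 OR s7 = 1 OR 1 = 1

s0 = 1  s4 = 1  s6 = 1  s9 = 1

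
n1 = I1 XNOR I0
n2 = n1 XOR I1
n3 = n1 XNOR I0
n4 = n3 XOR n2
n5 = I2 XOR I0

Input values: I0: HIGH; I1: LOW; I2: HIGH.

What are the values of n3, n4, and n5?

n1 = I1 XNOR I0 = LOW XNOR HIGH = LOW
n2 = n1 XOR I1 = LOW XOR LOW = LOW
n3 = n1 XNOR I0 = LOW XNOR HIGH = LOW
n4 = n3 XOR n2 = LOW XOR LOW = LOW
n5 = I2 XOR I0 = HIGH XOR HIGH = LOW

n3 = LOW, n4 = LOW, n5 = LOW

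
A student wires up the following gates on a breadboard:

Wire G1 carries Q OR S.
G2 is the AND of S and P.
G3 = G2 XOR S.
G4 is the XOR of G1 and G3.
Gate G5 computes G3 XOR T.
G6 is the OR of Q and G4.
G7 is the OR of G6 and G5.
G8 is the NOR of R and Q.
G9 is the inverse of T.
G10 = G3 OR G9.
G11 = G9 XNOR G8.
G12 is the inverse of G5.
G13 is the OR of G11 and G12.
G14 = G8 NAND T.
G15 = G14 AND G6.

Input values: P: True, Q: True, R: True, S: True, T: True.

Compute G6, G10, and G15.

G6 = True, G10 = False, G15 = True

G1 = Q OR S = True OR True = True
G2 = S AND P = True AND True = True
G3 = G2 XOR S = True XOR True = False
G4 = G1 XOR G3 = True XOR False = True
G6 = Q OR G4 = True OR True = True
G8 = R NOR Q = True NOR True = False
G9 = NOT T = NOT True = False
G10 = G3 OR G9 = False OR False = False
G14 = G8 NAND T = False NAND True = True
G15 = G14 AND G6 = True AND True = True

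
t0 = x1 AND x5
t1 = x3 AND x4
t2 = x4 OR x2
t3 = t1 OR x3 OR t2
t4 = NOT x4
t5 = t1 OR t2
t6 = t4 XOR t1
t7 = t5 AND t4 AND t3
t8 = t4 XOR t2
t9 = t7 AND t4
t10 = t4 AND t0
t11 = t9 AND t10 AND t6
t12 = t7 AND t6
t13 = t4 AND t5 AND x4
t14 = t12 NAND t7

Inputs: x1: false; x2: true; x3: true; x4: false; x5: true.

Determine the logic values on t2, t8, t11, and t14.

t0 = x1 AND x5 = false AND true = false
t1 = x3 AND x4 = true AND false = false
t2 = x4 OR x2 = false OR true = true
t3 = t1 OR x3 OR t2 = false OR true OR true = true
t4 = NOT x4 = NOT false = true
t5 = t1 OR t2 = false OR true = true
t6 = t4 XOR t1 = true XOR false = true
t7 = t5 AND t4 AND t3 = true AND true AND true = true
t8 = t4 XOR t2 = true XOR true = false
t9 = t7 AND t4 = true AND true = true
t10 = t4 AND t0 = true AND false = false
t11 = t9 AND t10 AND t6 = true AND false AND true = false
t12 = t7 AND t6 = true AND true = true
t14 = t12 NAND t7 = true NAND true = false

t2 = true, t8 = false, t11 = false, t14 = false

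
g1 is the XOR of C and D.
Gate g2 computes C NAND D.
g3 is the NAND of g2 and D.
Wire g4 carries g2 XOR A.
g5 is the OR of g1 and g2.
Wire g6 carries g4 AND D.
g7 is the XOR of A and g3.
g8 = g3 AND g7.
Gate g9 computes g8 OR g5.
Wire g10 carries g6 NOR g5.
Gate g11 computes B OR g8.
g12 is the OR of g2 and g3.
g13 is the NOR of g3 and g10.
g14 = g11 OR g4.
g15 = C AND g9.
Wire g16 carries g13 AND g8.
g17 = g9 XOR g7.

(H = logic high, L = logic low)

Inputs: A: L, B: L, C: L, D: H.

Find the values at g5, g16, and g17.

g5 = H, g16 = L, g17 = H

g1 = C XOR D = L XOR H = H
g2 = C NAND D = L NAND H = H
g3 = g2 NAND D = H NAND H = L
g4 = g2 XOR A = H XOR L = H
g5 = g1 OR g2 = H OR H = H
g6 = g4 AND D = H AND H = H
g7 = A XOR g3 = L XOR L = L
g8 = g3 AND g7 = L AND L = L
g9 = g8 OR g5 = L OR H = H
g10 = g6 NOR g5 = H NOR H = L
g13 = g3 NOR g10 = L NOR L = H
g16 = g13 AND g8 = H AND L = L
g17 = g9 XOR g7 = H XOR L = H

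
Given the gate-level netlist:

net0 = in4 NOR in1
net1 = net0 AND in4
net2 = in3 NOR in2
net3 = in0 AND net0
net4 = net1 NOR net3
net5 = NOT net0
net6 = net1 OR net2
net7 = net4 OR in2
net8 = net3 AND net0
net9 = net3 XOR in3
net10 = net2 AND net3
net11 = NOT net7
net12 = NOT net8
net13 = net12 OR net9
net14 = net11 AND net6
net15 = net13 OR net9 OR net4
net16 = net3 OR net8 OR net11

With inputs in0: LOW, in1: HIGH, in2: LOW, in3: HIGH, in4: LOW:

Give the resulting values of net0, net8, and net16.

net0 = in4 NOR in1 = LOW NOR HIGH = LOW
net1 = net0 AND in4 = LOW AND LOW = LOW
net3 = in0 AND net0 = LOW AND LOW = LOW
net4 = net1 NOR net3 = LOW NOR LOW = HIGH
net7 = net4 OR in2 = HIGH OR LOW = HIGH
net8 = net3 AND net0 = LOW AND LOW = LOW
net11 = NOT net7 = NOT HIGH = LOW
net16 = net3 OR net8 OR net11 = LOW OR LOW OR LOW = LOW

net0 = LOW; net8 = LOW; net16 = LOW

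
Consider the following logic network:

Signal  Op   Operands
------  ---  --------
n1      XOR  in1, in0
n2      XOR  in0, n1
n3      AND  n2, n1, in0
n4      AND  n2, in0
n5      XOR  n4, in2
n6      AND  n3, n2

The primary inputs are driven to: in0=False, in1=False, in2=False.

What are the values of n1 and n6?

n1 = False; n6 = False

n1 = in1 XOR in0 = False XOR False = False
n2 = in0 XOR n1 = False XOR False = False
n3 = n2 AND n1 AND in0 = False AND False AND False = False
n6 = n3 AND n2 = False AND False = False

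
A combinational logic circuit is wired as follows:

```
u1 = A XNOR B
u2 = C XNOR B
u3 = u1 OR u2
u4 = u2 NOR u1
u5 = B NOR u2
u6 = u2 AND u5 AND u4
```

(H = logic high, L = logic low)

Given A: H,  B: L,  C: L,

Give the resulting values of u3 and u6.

u3 = H, u6 = L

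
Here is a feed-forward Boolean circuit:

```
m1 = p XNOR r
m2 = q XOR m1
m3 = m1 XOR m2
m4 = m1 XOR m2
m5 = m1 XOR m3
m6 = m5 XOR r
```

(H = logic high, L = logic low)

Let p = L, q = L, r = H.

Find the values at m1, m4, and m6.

m1 = L, m4 = L, m6 = H

m1 = p XNOR r = L XNOR H = L
m2 = q XOR m1 = L XOR L = L
m3 = m1 XOR m2 = L XOR L = L
m4 = m1 XOR m2 = L XOR L = L
m5 = m1 XOR m3 = L XOR L = L
m6 = m5 XOR r = L XOR H = H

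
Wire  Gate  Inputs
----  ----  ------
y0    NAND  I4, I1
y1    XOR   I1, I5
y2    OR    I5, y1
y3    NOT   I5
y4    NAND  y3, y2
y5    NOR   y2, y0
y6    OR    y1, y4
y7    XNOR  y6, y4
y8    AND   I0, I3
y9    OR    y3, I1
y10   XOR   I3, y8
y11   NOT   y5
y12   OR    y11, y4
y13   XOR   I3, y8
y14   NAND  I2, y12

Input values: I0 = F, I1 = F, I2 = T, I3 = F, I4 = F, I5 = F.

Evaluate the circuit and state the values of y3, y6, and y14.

y0 = I4 NAND I1 = F NAND F = T
y1 = I1 XOR I5 = F XOR F = F
y2 = I5 OR y1 = F OR F = F
y3 = NOT I5 = NOT F = T
y4 = y3 NAND y2 = T NAND F = T
y5 = y2 NOR y0 = F NOR T = F
y6 = y1 OR y4 = F OR T = T
y11 = NOT y5 = NOT F = T
y12 = y11 OR y4 = T OR T = T
y14 = I2 NAND y12 = T NAND T = F

y3 = T, y6 = T, y14 = F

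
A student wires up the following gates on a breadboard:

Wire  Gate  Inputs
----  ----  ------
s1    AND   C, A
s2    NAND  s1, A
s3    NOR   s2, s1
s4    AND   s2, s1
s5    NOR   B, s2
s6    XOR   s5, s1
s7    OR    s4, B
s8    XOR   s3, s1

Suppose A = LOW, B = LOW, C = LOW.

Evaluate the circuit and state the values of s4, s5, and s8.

s1 = C AND A = LOW AND LOW = LOW
s2 = s1 NAND A = LOW NAND LOW = HIGH
s3 = s2 NOR s1 = HIGH NOR LOW = LOW
s4 = s2 AND s1 = HIGH AND LOW = LOW
s5 = B NOR s2 = LOW NOR HIGH = LOW
s8 = s3 XOR s1 = LOW XOR LOW = LOW

s4 = LOW, s5 = LOW, s8 = LOW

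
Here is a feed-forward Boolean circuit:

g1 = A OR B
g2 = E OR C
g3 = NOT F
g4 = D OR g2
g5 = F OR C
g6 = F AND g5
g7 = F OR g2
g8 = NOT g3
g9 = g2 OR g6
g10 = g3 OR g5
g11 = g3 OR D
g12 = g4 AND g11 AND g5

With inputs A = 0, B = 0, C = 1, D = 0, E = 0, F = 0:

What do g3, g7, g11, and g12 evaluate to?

g3 = 1, g7 = 1, g11 = 1, g12 = 1

g2 = E OR C = 0 OR 1 = 1
g3 = NOT F = NOT 0 = 1
g4 = D OR g2 = 0 OR 1 = 1
g5 = F OR C = 0 OR 1 = 1
g7 = F OR g2 = 0 OR 1 = 1
g11 = g3 OR D = 1 OR 0 = 1
g12 = g4 AND g11 AND g5 = 1 AND 1 AND 1 = 1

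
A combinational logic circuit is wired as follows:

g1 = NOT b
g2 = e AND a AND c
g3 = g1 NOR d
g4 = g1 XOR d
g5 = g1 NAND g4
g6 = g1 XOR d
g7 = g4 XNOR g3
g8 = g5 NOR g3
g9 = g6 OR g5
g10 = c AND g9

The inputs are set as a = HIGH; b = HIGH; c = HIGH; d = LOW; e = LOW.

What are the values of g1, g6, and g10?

g1 = LOW, g6 = LOW, g10 = HIGH

g1 = NOT b = NOT HIGH = LOW
g4 = g1 XOR d = LOW XOR LOW = LOW
g5 = g1 NAND g4 = LOW NAND LOW = HIGH
g6 = g1 XOR d = LOW XOR LOW = LOW
g9 = g6 OR g5 = LOW OR HIGH = HIGH
g10 = c AND g9 = HIGH AND HIGH = HIGH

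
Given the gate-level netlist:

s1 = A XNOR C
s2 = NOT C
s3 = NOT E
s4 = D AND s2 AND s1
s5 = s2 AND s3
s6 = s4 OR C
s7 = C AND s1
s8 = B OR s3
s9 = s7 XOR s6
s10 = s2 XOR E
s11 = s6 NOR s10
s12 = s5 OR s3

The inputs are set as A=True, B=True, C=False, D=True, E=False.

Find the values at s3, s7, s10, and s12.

s1 = A XNOR C = True XNOR False = False
s2 = NOT C = NOT False = True
s3 = NOT E = NOT False = True
s5 = s2 AND s3 = True AND True = True
s7 = C AND s1 = False AND False = False
s10 = s2 XOR E = True XOR False = True
s12 = s5 OR s3 = True OR True = True

s3 = True  s7 = False  s10 = True  s12 = True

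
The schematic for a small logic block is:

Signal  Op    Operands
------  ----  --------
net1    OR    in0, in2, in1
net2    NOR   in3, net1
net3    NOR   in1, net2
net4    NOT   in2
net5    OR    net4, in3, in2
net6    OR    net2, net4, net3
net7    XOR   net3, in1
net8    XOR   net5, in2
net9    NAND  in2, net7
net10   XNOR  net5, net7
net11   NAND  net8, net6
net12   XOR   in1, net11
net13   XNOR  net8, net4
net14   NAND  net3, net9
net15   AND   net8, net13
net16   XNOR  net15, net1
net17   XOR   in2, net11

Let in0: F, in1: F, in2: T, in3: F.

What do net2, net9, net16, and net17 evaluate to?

net2 = F, net9 = F, net16 = F, net17 = F

net1 = in0 OR in2 OR in1 = F OR T OR F = T
net2 = in3 NOR net1 = F NOR T = F
net3 = in1 NOR net2 = F NOR F = T
net4 = NOT in2 = NOT T = F
net5 = net4 OR in3 OR in2 = F OR F OR T = T
net6 = net2 OR net4 OR net3 = F OR F OR T = T
net7 = net3 XOR in1 = T XOR F = T
net8 = net5 XOR in2 = T XOR T = F
net9 = in2 NAND net7 = T NAND T = F
net11 = net8 NAND net6 = F NAND T = T
net13 = net8 XNOR net4 = F XNOR F = T
net15 = net8 AND net13 = F AND T = F
net16 = net15 XNOR net1 = F XNOR T = F
net17 = in2 XOR net11 = T XOR T = F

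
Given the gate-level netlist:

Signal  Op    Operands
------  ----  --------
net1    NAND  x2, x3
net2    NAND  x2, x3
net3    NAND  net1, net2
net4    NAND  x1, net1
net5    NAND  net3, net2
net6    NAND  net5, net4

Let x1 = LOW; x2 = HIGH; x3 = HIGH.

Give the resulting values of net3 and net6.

net3 = HIGH, net6 = LOW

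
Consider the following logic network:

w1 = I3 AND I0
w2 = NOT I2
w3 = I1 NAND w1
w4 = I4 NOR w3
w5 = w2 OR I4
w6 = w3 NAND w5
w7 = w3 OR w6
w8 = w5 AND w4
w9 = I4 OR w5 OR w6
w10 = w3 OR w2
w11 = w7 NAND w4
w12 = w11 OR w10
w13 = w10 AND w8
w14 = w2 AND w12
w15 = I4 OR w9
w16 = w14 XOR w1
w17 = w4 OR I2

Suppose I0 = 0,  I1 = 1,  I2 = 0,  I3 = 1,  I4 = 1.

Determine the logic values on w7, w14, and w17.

w1 = I3 AND I0 = 1 AND 0 = 0
w2 = NOT I2 = NOT 0 = 1
w3 = I1 NAND w1 = 1 NAND 0 = 1
w4 = I4 NOR w3 = 1 NOR 1 = 0
w5 = w2 OR I4 = 1 OR 1 = 1
w6 = w3 NAND w5 = 1 NAND 1 = 0
w7 = w3 OR w6 = 1 OR 0 = 1
w10 = w3 OR w2 = 1 OR 1 = 1
w11 = w7 NAND w4 = 1 NAND 0 = 1
w12 = w11 OR w10 = 1 OR 1 = 1
w14 = w2 AND w12 = 1 AND 1 = 1
w17 = w4 OR I2 = 0 OR 0 = 0

w7 = 1, w14 = 1, w17 = 0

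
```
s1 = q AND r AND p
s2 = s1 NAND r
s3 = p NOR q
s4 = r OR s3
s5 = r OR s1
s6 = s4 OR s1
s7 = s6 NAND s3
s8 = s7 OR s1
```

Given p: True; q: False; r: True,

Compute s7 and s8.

s1 = q AND r AND p = False AND True AND True = False
s3 = p NOR q = True NOR False = False
s4 = r OR s3 = True OR False = True
s6 = s4 OR s1 = True OR False = True
s7 = s6 NAND s3 = True NAND False = True
s8 = s7 OR s1 = True OR False = True

s7 = True, s8 = True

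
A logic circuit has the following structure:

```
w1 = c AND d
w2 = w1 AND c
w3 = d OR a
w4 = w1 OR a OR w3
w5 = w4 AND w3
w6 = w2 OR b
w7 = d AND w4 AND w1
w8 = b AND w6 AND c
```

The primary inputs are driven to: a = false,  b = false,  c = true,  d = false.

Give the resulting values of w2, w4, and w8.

w1 = c AND d = true AND false = false
w2 = w1 AND c = false AND true = false
w3 = d OR a = false OR false = false
w4 = w1 OR a OR w3 = false OR false OR false = false
w6 = w2 OR b = false OR false = false
w8 = b AND w6 AND c = false AND false AND true = false

w2 = false, w4 = false, w8 = false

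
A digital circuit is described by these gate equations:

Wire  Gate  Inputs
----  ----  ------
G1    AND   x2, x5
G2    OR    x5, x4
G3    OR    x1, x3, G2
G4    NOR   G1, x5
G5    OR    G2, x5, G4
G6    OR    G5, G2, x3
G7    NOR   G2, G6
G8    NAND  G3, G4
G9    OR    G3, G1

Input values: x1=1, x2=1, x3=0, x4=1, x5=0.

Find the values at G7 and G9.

G1 = x2 AND x5 = 1 AND 0 = 0
G2 = x5 OR x4 = 0 OR 1 = 1
G3 = x1 OR x3 OR G2 = 1 OR 0 OR 1 = 1
G4 = G1 NOR x5 = 0 NOR 0 = 1
G5 = G2 OR x5 OR G4 = 1 OR 0 OR 1 = 1
G6 = G5 OR G2 OR x3 = 1 OR 1 OR 0 = 1
G7 = G2 NOR G6 = 1 NOR 1 = 0
G9 = G3 OR G1 = 1 OR 0 = 1

G7 = 0  G9 = 1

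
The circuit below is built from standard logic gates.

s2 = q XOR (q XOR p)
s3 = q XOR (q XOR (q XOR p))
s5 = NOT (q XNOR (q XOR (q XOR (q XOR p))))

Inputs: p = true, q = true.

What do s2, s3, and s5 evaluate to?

s2 = true XOR (true XOR true) = true
s3 = true XOR (true XOR (true XOR true)) = false
s5 = NOT (true XNOR (true XOR (true XOR (true XOR true)))) = true

s2 = true; s3 = false; s5 = true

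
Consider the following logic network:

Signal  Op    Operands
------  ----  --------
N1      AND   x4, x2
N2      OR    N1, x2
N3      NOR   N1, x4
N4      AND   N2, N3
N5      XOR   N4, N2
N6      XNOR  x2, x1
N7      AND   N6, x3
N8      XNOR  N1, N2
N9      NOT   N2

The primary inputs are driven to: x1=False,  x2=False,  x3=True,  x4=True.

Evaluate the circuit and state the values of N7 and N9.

N7 = True, N9 = True

N1 = x4 AND x2 = True AND False = False
N2 = N1 OR x2 = False OR False = False
N6 = x2 XNOR x1 = False XNOR False = True
N7 = N6 AND x3 = True AND True = True
N9 = NOT N2 = NOT False = True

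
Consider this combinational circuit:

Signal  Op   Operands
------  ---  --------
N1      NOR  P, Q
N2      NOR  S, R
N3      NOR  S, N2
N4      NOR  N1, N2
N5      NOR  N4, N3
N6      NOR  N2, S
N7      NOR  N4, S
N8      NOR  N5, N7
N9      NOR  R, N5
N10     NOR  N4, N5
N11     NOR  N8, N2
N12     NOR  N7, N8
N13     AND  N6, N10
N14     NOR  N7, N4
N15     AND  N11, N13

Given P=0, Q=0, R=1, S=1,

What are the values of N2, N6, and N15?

N1 = P NOR Q = 0 NOR 0 = 1
N2 = S NOR R = 1 NOR 1 = 0
N3 = S NOR N2 = 1 NOR 0 = 0
N4 = N1 NOR N2 = 1 NOR 0 = 0
N5 = N4 NOR N3 = 0 NOR 0 = 1
N6 = N2 NOR S = 0 NOR 1 = 0
N7 = N4 NOR S = 0 NOR 1 = 0
N8 = N5 NOR N7 = 1 NOR 0 = 0
N10 = N4 NOR N5 = 0 NOR 1 = 0
N11 = N8 NOR N2 = 0 NOR 0 = 1
N13 = N6 AND N10 = 0 AND 0 = 0
N15 = N11 AND N13 = 1 AND 0 = 0

N2 = 0, N6 = 0, N15 = 0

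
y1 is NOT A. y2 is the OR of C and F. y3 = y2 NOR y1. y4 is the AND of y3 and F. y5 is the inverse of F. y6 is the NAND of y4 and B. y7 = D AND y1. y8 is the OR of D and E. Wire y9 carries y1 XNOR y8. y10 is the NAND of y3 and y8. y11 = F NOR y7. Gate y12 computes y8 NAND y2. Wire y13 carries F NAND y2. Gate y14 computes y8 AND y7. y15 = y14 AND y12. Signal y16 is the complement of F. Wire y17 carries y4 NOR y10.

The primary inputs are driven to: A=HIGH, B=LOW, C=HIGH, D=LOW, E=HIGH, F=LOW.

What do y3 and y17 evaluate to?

y1 = NOT A = NOT HIGH = LOW
y2 = C OR F = HIGH OR LOW = HIGH
y3 = y2 NOR y1 = HIGH NOR LOW = LOW
y4 = y3 AND F = LOW AND LOW = LOW
y8 = D OR E = LOW OR HIGH = HIGH
y10 = y3 NAND y8 = LOW NAND HIGH = HIGH
y17 = y4 NOR y10 = LOW NOR HIGH = LOW

y3 = LOW; y17 = LOW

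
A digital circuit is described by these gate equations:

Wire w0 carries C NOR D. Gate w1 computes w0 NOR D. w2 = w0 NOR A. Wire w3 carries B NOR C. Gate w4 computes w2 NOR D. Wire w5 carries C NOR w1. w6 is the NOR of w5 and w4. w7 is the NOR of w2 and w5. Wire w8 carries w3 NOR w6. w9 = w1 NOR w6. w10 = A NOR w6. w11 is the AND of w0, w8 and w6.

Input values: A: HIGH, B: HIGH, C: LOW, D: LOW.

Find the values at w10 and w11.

w10 = LOW  w11 = LOW

w0 = C NOR D = LOW NOR LOW = HIGH
w1 = w0 NOR D = HIGH NOR LOW = LOW
w2 = w0 NOR A = HIGH NOR HIGH = LOW
w3 = B NOR C = HIGH NOR LOW = LOW
w4 = w2 NOR D = LOW NOR LOW = HIGH
w5 = C NOR w1 = LOW NOR LOW = HIGH
w6 = w5 NOR w4 = HIGH NOR HIGH = LOW
w8 = w3 NOR w6 = LOW NOR LOW = HIGH
w10 = A NOR w6 = HIGH NOR LOW = LOW
w11 = w0 AND w8 AND w6 = HIGH AND HIGH AND LOW = LOW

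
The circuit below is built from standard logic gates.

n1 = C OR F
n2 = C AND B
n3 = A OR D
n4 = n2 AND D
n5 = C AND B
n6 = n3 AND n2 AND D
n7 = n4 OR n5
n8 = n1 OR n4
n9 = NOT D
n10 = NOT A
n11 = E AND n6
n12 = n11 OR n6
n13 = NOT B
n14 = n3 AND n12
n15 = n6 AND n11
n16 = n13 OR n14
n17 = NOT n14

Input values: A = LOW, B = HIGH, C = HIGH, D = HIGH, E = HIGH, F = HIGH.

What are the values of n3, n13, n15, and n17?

n2 = C AND B = HIGH AND HIGH = HIGH
n3 = A OR D = LOW OR HIGH = HIGH
n6 = n3 AND n2 AND D = HIGH AND HIGH AND HIGH = HIGH
n11 = E AND n6 = HIGH AND HIGH = HIGH
n12 = n11 OR n6 = HIGH OR HIGH = HIGH
n13 = NOT B = NOT HIGH = LOW
n14 = n3 AND n12 = HIGH AND HIGH = HIGH
n15 = n6 AND n11 = HIGH AND HIGH = HIGH
n17 = NOT n14 = NOT HIGH = LOW

n3 = HIGH, n13 = LOW, n15 = HIGH, n17 = LOW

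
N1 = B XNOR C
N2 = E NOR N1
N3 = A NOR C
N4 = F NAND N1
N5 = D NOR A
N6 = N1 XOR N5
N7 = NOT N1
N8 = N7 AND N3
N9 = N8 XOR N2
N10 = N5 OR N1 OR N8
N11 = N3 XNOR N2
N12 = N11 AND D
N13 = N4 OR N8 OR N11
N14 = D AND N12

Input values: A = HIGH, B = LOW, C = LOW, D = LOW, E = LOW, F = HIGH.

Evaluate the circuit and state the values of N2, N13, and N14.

N2 = LOW, N13 = HIGH, N14 = LOW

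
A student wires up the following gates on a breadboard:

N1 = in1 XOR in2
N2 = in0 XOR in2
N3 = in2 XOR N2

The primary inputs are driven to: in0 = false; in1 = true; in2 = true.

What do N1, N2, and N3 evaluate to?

N1 = in1 XOR in2 = true XOR true = false
N2 = in0 XOR in2 = false XOR true = true
N3 = in2 XOR N2 = true XOR true = false

N1 = false; N2 = true; N3 = false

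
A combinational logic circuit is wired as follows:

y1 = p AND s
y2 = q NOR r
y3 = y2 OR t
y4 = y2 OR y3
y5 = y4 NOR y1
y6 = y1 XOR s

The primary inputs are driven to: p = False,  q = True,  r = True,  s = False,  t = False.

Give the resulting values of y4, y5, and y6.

y4 = False, y5 = True, y6 = False

y1 = p AND s = False AND False = False
y2 = q NOR r = True NOR True = False
y3 = y2 OR t = False OR False = False
y4 = y2 OR y3 = False OR False = False
y5 = y4 NOR y1 = False NOR False = True
y6 = y1 XOR s = False XOR False = False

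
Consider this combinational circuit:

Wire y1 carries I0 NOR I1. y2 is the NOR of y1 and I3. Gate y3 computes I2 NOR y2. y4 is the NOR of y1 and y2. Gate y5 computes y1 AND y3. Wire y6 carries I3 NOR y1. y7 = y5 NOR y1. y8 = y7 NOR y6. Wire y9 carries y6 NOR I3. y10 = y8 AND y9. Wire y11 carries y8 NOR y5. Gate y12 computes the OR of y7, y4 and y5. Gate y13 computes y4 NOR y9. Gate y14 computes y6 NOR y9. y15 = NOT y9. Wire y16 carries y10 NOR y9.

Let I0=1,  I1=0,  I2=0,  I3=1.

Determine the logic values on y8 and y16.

y1 = I0 NOR I1 = 1 NOR 0 = 0
y2 = y1 NOR I3 = 0 NOR 1 = 0
y3 = I2 NOR y2 = 0 NOR 0 = 1
y5 = y1 AND y3 = 0 AND 1 = 0
y6 = I3 NOR y1 = 1 NOR 0 = 0
y7 = y5 NOR y1 = 0 NOR 0 = 1
y8 = y7 NOR y6 = 1 NOR 0 = 0
y9 = y6 NOR I3 = 0 NOR 1 = 0
y10 = y8 AND y9 = 0 AND 0 = 0
y16 = y10 NOR y9 = 0 NOR 0 = 1

y8 = 0  y16 = 1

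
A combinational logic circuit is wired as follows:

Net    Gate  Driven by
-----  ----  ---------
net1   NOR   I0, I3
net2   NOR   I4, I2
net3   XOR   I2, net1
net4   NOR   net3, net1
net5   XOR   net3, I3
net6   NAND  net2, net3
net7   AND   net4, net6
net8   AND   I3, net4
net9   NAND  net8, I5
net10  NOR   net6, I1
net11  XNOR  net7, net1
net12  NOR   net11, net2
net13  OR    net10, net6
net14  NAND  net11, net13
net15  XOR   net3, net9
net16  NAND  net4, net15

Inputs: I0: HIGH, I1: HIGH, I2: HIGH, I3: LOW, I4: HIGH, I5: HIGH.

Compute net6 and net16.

net1 = I0 NOR I3 = HIGH NOR LOW = LOW
net2 = I4 NOR I2 = HIGH NOR HIGH = LOW
net3 = I2 XOR net1 = HIGH XOR LOW = HIGH
net4 = net3 NOR net1 = HIGH NOR LOW = LOW
net6 = net2 NAND net3 = LOW NAND HIGH = HIGH
net8 = I3 AND net4 = LOW AND LOW = LOW
net9 = net8 NAND I5 = LOW NAND HIGH = HIGH
net15 = net3 XOR net9 = HIGH XOR HIGH = LOW
net16 = net4 NAND net15 = LOW NAND LOW = HIGH

net6 = HIGH, net16 = HIGH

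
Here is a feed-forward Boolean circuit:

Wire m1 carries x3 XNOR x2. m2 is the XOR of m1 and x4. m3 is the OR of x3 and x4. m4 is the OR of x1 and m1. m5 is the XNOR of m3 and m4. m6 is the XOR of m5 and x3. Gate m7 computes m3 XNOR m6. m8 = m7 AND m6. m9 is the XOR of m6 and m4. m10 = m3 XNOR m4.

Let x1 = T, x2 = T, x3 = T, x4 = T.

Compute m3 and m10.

m1 = x3 XNOR x2 = T XNOR T = T
m3 = x3 OR x4 = T OR T = T
m4 = x1 OR m1 = T OR T = T
m10 = m3 XNOR m4 = T XNOR T = T

m3 = T, m10 = T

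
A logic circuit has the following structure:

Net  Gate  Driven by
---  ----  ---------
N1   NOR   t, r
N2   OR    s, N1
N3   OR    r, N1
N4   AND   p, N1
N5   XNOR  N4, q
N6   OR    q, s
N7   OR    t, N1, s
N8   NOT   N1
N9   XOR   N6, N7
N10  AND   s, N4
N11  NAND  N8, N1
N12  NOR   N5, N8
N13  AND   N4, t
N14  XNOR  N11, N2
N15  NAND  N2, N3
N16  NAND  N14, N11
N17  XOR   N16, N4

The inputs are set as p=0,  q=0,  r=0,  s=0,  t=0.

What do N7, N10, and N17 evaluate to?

N1 = t NOR r = 0 NOR 0 = 1
N2 = s OR N1 = 0 OR 1 = 1
N4 = p AND N1 = 0 AND 1 = 0
N7 = t OR N1 OR s = 0 OR 1 OR 0 = 1
N8 = NOT N1 = NOT 1 = 0
N10 = s AND N4 = 0 AND 0 = 0
N11 = N8 NAND N1 = 0 NAND 1 = 1
N14 = N11 XNOR N2 = 1 XNOR 1 = 1
N16 = N14 NAND N11 = 1 NAND 1 = 0
N17 = N16 XOR N4 = 0 XOR 0 = 0

N7 = 1, N10 = 0, N17 = 0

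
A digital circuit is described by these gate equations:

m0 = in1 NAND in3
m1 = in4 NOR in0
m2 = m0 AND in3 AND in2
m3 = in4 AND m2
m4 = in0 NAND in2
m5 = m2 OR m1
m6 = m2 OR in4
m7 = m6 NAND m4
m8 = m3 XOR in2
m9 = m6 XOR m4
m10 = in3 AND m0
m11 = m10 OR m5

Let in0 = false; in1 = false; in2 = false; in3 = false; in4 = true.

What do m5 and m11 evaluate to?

m5 = false, m11 = false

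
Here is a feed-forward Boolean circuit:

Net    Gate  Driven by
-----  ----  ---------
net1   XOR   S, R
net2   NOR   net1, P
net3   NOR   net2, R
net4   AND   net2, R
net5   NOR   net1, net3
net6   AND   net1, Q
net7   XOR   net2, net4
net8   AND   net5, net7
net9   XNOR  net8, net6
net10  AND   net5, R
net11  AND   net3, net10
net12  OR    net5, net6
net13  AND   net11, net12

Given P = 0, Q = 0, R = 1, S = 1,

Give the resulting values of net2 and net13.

net2 = 1; net13 = 0

net1 = S XOR R = 1 XOR 1 = 0
net2 = net1 NOR P = 0 NOR 0 = 1
net3 = net2 NOR R = 1 NOR 1 = 0
net5 = net1 NOR net3 = 0 NOR 0 = 1
net6 = net1 AND Q = 0 AND 0 = 0
net10 = net5 AND R = 1 AND 1 = 1
net11 = net3 AND net10 = 0 AND 1 = 0
net12 = net5 OR net6 = 1 OR 0 = 1
net13 = net11 AND net12 = 0 AND 1 = 0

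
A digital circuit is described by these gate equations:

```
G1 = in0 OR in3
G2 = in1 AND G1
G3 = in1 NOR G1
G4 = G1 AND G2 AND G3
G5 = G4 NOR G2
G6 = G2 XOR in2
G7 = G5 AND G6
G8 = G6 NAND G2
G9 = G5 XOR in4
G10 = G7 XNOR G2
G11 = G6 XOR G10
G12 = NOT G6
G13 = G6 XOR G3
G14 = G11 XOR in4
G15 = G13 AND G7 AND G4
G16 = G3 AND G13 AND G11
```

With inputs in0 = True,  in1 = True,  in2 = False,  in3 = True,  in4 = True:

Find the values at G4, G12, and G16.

G1 = in0 OR in3 = True OR True = True
G2 = in1 AND G1 = True AND True = True
G3 = in1 NOR G1 = True NOR True = False
G4 = G1 AND G2 AND G3 = True AND True AND False = False
G5 = G4 NOR G2 = False NOR True = False
G6 = G2 XOR in2 = True XOR False = True
G7 = G5 AND G6 = False AND True = False
G10 = G7 XNOR G2 = False XNOR True = False
G11 = G6 XOR G10 = True XOR False = True
G12 = NOT G6 = NOT True = False
G13 = G6 XOR G3 = True XOR False = True
G16 = G3 AND G13 AND G11 = False AND True AND True = False

G4 = False, G12 = False, G16 = False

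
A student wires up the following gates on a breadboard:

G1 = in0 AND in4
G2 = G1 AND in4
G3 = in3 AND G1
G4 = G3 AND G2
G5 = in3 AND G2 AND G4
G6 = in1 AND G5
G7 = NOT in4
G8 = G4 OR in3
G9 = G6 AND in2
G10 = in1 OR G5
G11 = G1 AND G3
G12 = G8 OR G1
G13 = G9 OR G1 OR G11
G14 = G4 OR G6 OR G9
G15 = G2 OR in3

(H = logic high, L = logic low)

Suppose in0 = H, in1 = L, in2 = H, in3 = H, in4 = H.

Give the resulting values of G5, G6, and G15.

G5 = H  G6 = L  G15 = H

G1 = in0 AND in4 = H AND H = H
G2 = G1 AND in4 = H AND H = H
G3 = in3 AND G1 = H AND H = H
G4 = G3 AND G2 = H AND H = H
G5 = in3 AND G2 AND G4 = H AND H AND H = H
G6 = in1 AND G5 = L AND H = L
G15 = G2 OR in3 = H OR H = H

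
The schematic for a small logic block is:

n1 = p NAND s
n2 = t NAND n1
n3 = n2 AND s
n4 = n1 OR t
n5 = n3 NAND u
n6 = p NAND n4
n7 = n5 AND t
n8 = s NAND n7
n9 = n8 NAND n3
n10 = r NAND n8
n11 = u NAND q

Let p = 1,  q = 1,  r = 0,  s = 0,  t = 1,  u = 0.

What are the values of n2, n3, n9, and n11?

n1 = p NAND s = 1 NAND 0 = 1
n2 = t NAND n1 = 1 NAND 1 = 0
n3 = n2 AND s = 0 AND 0 = 0
n5 = n3 NAND u = 0 NAND 0 = 1
n7 = n5 AND t = 1 AND 1 = 1
n8 = s NAND n7 = 0 NAND 1 = 1
n9 = n8 NAND n3 = 1 NAND 0 = 1
n11 = u NAND q = 0 NAND 1 = 1

n2 = 0, n3 = 0, n9 = 1, n11 = 1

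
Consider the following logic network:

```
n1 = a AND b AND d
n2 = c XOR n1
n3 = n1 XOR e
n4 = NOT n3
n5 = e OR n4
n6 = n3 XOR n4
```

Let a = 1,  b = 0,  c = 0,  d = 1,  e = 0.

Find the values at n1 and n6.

n1 = 0; n6 = 1

n1 = a AND b AND d = 1 AND 0 AND 1 = 0
n3 = n1 XOR e = 0 XOR 0 = 0
n4 = NOT n3 = NOT 0 = 1
n6 = n3 XOR n4 = 0 XOR 1 = 1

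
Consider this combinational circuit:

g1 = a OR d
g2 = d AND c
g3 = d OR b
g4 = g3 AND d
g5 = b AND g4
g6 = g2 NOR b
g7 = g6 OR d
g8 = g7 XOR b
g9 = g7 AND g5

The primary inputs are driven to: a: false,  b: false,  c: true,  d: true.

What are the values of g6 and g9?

g6 = false, g9 = false

g2 = d AND c = true AND true = true
g3 = d OR b = true OR false = true
g4 = g3 AND d = true AND true = true
g5 = b AND g4 = false AND true = false
g6 = g2 NOR b = true NOR false = false
g7 = g6 OR d = false OR true = true
g9 = g7 AND g5 = true AND false = false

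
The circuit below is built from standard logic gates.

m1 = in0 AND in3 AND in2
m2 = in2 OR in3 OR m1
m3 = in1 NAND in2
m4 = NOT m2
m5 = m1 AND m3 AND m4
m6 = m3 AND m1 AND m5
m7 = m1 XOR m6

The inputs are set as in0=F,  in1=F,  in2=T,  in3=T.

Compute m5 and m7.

m5 = F; m7 = F

m1 = in0 AND in3 AND in2 = F AND T AND T = F
m2 = in2 OR in3 OR m1 = T OR T OR F = T
m3 = in1 NAND in2 = F NAND T = T
m4 = NOT m2 = NOT T = F
m5 = m1 AND m3 AND m4 = F AND T AND F = F
m6 = m3 AND m1 AND m5 = T AND F AND F = F
m7 = m1 XOR m6 = F XOR F = F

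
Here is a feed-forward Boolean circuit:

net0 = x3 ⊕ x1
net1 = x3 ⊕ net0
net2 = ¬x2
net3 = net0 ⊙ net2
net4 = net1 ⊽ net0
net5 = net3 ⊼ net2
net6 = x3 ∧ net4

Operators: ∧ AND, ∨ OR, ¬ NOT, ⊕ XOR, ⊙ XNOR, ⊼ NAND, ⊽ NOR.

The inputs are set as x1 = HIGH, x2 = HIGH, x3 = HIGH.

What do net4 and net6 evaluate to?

net0 = x3 XOR x1 = HIGH XOR HIGH = LOW
net1 = x3 XOR net0 = HIGH XOR LOW = HIGH
net4 = net1 NOR net0 = HIGH NOR LOW = LOW
net6 = x3 AND net4 = HIGH AND LOW = LOW

net4 = LOW  net6 = LOW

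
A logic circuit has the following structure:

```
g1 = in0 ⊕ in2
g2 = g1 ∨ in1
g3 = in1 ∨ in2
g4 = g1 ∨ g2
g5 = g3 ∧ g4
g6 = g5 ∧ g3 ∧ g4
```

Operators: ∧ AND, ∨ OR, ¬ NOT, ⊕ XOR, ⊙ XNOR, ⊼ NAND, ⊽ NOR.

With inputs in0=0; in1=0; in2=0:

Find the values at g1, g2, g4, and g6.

g1 = 0  g2 = 0  g4 = 0  g6 = 0

g1 = in0 XOR in2 = 0 XOR 0 = 0
g2 = g1 OR in1 = 0 OR 0 = 0
g3 = in1 OR in2 = 0 OR 0 = 0
g4 = g1 OR g2 = 0 OR 0 = 0
g5 = g3 AND g4 = 0 AND 0 = 0
g6 = g5 AND g3 AND g4 = 0 AND 0 AND 0 = 0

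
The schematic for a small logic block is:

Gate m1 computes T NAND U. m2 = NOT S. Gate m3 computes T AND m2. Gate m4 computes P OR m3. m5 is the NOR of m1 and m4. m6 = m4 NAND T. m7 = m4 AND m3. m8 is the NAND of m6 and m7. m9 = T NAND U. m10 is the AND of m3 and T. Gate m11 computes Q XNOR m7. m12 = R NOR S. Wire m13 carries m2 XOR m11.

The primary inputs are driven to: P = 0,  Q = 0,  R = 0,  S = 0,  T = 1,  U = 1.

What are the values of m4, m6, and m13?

m4 = 1, m6 = 0, m13 = 1

m2 = NOT S = NOT 0 = 1
m3 = T AND m2 = 1 AND 1 = 1
m4 = P OR m3 = 0 OR 1 = 1
m6 = m4 NAND T = 1 NAND 1 = 0
m7 = m4 AND m3 = 1 AND 1 = 1
m11 = Q XNOR m7 = 0 XNOR 1 = 0
m13 = m2 XOR m11 = 1 XOR 0 = 1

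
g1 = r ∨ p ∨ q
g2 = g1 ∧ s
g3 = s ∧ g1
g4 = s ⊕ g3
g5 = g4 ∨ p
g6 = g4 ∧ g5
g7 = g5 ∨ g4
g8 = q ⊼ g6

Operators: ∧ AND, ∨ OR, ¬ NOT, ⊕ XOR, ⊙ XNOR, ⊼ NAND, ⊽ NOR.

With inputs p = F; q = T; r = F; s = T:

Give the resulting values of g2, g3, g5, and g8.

g2 = T  g3 = T  g5 = F  g8 = T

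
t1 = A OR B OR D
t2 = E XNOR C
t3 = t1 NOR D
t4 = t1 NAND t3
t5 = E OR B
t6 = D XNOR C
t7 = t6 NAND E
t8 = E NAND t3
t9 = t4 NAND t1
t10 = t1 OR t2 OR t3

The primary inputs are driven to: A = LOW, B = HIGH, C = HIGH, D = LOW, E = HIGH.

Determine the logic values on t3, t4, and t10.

t1 = A OR B OR D = LOW OR HIGH OR LOW = HIGH
t2 = E XNOR C = HIGH XNOR HIGH = HIGH
t3 = t1 NOR D = HIGH NOR LOW = LOW
t4 = t1 NAND t3 = HIGH NAND LOW = HIGH
t10 = t1 OR t2 OR t3 = HIGH OR HIGH OR LOW = HIGH

t3 = LOW, t4 = HIGH, t10 = HIGH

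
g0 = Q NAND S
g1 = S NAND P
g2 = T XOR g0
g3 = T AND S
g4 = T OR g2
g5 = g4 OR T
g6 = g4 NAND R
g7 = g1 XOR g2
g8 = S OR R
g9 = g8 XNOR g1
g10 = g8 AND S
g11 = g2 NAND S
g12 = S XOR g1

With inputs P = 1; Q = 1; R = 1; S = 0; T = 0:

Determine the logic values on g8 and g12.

g8 = 1, g12 = 1

g1 = S NAND P = 0 NAND 1 = 1
g8 = S OR R = 0 OR 1 = 1
g12 = S XOR g1 = 0 XOR 1 = 1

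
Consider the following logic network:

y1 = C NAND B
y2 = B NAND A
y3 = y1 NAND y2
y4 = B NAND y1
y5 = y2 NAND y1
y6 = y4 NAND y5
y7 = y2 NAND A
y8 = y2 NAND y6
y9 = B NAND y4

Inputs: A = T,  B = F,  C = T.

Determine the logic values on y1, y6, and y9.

y1 = T  y6 = T  y9 = T

y1 = C NAND B = T NAND F = T
y2 = B NAND A = F NAND T = T
y4 = B NAND y1 = F NAND T = T
y5 = y2 NAND y1 = T NAND T = F
y6 = y4 NAND y5 = T NAND F = T
y9 = B NAND y4 = F NAND T = T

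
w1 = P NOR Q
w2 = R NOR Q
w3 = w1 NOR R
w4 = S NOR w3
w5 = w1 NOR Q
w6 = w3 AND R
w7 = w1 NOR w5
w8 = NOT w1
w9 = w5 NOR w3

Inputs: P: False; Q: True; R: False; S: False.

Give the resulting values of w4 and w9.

w4 = False  w9 = False

w1 = P NOR Q = False NOR True = False
w3 = w1 NOR R = False NOR False = True
w4 = S NOR w3 = False NOR True = False
w5 = w1 NOR Q = False NOR True = False
w9 = w5 NOR w3 = False NOR True = False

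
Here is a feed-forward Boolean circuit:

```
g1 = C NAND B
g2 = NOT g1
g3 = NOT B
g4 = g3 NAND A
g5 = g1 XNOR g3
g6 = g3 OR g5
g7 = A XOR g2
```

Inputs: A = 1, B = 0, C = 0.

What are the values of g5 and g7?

g1 = C NAND B = 0 NAND 0 = 1
g2 = NOT g1 = NOT 1 = 0
g3 = NOT B = NOT 0 = 1
g5 = g1 XNOR g3 = 1 XNOR 1 = 1
g7 = A XOR g2 = 1 XOR 0 = 1

g5 = 1, g7 = 1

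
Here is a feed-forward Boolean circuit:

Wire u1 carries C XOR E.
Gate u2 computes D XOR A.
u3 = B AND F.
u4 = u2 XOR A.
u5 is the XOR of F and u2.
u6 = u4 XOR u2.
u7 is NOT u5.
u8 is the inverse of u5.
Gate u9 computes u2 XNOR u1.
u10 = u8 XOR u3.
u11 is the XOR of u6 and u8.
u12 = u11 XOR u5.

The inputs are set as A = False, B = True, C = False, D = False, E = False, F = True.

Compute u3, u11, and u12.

u3 = True; u11 = False; u12 = True

u2 = D XOR A = False XOR False = False
u3 = B AND F = True AND True = True
u4 = u2 XOR A = False XOR False = False
u5 = F XOR u2 = True XOR False = True
u6 = u4 XOR u2 = False XOR False = False
u8 = NOT u5 = NOT True = False
u11 = u6 XOR u8 = False XOR False = False
u12 = u11 XOR u5 = False XOR True = True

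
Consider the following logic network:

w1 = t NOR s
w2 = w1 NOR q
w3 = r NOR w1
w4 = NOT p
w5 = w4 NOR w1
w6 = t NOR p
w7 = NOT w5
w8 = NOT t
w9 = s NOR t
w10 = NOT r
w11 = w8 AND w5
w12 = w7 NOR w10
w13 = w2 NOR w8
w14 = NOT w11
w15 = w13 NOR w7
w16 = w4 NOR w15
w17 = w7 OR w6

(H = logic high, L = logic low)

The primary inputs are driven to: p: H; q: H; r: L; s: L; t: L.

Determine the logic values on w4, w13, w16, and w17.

w4 = L, w13 = L, w16 = H, w17 = H

w1 = t NOR s = L NOR L = H
w2 = w1 NOR q = H NOR H = L
w4 = NOT p = NOT H = L
w5 = w4 NOR w1 = L NOR H = L
w6 = t NOR p = L NOR H = L
w7 = NOT w5 = NOT L = H
w8 = NOT t = NOT L = H
w13 = w2 NOR w8 = L NOR H = L
w15 = w13 NOR w7 = L NOR H = L
w16 = w4 NOR w15 = L NOR L = H
w17 = w7 OR w6 = H OR L = H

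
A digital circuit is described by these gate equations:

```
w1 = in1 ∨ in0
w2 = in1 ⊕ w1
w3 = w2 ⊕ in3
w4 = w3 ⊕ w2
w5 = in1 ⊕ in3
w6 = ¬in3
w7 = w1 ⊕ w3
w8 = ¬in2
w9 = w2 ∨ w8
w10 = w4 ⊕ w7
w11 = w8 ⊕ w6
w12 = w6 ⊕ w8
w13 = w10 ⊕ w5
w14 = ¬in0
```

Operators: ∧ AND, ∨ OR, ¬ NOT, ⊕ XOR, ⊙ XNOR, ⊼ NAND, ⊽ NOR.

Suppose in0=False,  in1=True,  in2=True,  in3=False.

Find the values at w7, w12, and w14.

w7 = True; w12 = True; w14 = True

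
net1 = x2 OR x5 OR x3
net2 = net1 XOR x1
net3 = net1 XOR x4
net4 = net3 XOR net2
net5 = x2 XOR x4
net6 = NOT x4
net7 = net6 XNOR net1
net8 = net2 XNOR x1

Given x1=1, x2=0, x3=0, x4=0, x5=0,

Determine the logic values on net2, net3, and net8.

net2 = 1, net3 = 0, net8 = 1

net1 = x2 OR x5 OR x3 = 0 OR 0 OR 0 = 0
net2 = net1 XOR x1 = 0 XOR 1 = 1
net3 = net1 XOR x4 = 0 XOR 0 = 0
net8 = net2 XNOR x1 = 1 XNOR 1 = 1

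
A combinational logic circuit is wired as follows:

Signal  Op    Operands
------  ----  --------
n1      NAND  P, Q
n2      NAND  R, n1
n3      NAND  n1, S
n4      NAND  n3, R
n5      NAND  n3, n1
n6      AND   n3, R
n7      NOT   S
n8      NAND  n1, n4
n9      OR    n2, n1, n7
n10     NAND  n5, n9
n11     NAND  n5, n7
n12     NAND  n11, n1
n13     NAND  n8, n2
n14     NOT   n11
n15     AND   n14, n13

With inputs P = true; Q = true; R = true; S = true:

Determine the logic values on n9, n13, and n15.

n1 = P NAND Q = true NAND true = false
n2 = R NAND n1 = true NAND false = true
n3 = n1 NAND S = false NAND true = true
n4 = n3 NAND R = true NAND true = false
n5 = n3 NAND n1 = true NAND false = true
n7 = NOT S = NOT true = false
n8 = n1 NAND n4 = false NAND false = true
n9 = n2 OR n1 OR n7 = true OR false OR false = true
n11 = n5 NAND n7 = true NAND false = true
n13 = n8 NAND n2 = true NAND true = false
n14 = NOT n11 = NOT true = false
n15 = n14 AND n13 = false AND false = false

n9 = true; n13 = false; n15 = false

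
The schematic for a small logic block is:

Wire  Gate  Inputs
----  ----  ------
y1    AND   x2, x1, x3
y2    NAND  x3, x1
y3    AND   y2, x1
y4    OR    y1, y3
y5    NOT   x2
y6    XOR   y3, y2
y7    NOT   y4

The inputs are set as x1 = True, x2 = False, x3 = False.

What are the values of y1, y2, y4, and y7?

y1 = False; y2 = True; y4 = True; y7 = False

y1 = x2 AND x1 AND x3 = False AND True AND False = False
y2 = x3 NAND x1 = False NAND True = True
y3 = y2 AND x1 = True AND True = True
y4 = y1 OR y3 = False OR True = True
y7 = NOT y4 = NOT True = False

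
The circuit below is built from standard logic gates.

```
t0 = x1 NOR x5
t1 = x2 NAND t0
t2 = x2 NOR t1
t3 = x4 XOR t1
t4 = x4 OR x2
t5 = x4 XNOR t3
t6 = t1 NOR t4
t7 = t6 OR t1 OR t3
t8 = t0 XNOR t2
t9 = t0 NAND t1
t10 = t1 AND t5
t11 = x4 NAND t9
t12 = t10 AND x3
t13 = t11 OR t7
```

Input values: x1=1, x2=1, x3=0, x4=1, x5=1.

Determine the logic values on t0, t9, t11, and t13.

t0 = 0  t9 = 1  t11 = 0  t13 = 1

t0 = x1 NOR x5 = 1 NOR 1 = 0
t1 = x2 NAND t0 = 1 NAND 0 = 1
t3 = x4 XOR t1 = 1 XOR 1 = 0
t4 = x4 OR x2 = 1 OR 1 = 1
t6 = t1 NOR t4 = 1 NOR 1 = 0
t7 = t6 OR t1 OR t3 = 0 OR 1 OR 0 = 1
t9 = t0 NAND t1 = 0 NAND 1 = 1
t11 = x4 NAND t9 = 1 NAND 1 = 0
t13 = t11 OR t7 = 0 OR 1 = 1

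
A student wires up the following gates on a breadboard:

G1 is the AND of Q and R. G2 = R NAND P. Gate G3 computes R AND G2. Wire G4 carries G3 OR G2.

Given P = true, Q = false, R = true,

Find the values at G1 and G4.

G1 = Q AND R = false AND true = false
G2 = R NAND P = true NAND true = false
G3 = R AND G2 = true AND false = false
G4 = G3 OR G2 = false OR false = false

G1 = false  G4 = false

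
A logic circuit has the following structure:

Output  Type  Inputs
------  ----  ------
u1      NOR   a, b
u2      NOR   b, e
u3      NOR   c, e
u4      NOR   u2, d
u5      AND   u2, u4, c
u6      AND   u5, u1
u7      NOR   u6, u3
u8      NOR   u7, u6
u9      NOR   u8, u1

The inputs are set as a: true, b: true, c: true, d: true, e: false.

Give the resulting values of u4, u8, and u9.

u4 = false; u8 = false; u9 = true

u1 = a NOR b = true NOR true = false
u2 = b NOR e = true NOR false = false
u3 = c NOR e = true NOR false = false
u4 = u2 NOR d = false NOR true = false
u5 = u2 AND u4 AND c = false AND false AND true = false
u6 = u5 AND u1 = false AND false = false
u7 = u6 NOR u3 = false NOR false = true
u8 = u7 NOR u6 = true NOR false = false
u9 = u8 NOR u1 = false NOR false = true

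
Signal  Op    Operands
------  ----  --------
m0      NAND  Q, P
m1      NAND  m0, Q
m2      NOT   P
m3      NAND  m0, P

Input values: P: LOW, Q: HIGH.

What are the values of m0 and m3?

m0 = HIGH, m3 = HIGH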